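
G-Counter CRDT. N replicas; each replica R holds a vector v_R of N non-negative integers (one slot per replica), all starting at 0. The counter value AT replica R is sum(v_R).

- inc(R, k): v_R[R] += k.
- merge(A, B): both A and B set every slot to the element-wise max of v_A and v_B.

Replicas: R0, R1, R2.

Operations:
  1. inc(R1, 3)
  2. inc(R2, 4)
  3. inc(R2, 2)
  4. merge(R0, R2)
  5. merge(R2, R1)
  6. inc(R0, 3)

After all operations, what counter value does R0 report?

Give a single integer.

Answer: 9

Derivation:
Op 1: inc R1 by 3 -> R1=(0,3,0) value=3
Op 2: inc R2 by 4 -> R2=(0,0,4) value=4
Op 3: inc R2 by 2 -> R2=(0,0,6) value=6
Op 4: merge R0<->R2 -> R0=(0,0,6) R2=(0,0,6)
Op 5: merge R2<->R1 -> R2=(0,3,6) R1=(0,3,6)
Op 6: inc R0 by 3 -> R0=(3,0,6) value=9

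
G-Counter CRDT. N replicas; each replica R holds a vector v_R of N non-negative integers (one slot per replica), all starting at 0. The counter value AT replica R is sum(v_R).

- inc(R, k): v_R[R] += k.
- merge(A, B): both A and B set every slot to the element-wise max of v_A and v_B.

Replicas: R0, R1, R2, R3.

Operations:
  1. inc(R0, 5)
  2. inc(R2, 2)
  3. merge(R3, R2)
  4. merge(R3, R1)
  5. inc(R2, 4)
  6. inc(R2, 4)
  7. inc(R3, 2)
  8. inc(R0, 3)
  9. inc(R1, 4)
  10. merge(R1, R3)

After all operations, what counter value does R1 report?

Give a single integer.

Answer: 8

Derivation:
Op 1: inc R0 by 5 -> R0=(5,0,0,0) value=5
Op 2: inc R2 by 2 -> R2=(0,0,2,0) value=2
Op 3: merge R3<->R2 -> R3=(0,0,2,0) R2=(0,0,2,0)
Op 4: merge R3<->R1 -> R3=(0,0,2,0) R1=(0,0,2,0)
Op 5: inc R2 by 4 -> R2=(0,0,6,0) value=6
Op 6: inc R2 by 4 -> R2=(0,0,10,0) value=10
Op 7: inc R3 by 2 -> R3=(0,0,2,2) value=4
Op 8: inc R0 by 3 -> R0=(8,0,0,0) value=8
Op 9: inc R1 by 4 -> R1=(0,4,2,0) value=6
Op 10: merge R1<->R3 -> R1=(0,4,2,2) R3=(0,4,2,2)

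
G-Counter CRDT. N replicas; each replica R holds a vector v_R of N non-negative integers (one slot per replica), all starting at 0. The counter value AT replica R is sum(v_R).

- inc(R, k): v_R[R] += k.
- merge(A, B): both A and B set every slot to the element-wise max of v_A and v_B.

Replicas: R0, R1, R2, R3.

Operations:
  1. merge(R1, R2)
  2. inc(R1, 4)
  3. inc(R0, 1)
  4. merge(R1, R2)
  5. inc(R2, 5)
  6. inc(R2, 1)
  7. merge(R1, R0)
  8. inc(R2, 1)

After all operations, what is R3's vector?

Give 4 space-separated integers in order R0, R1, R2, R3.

Op 1: merge R1<->R2 -> R1=(0,0,0,0) R2=(0,0,0,0)
Op 2: inc R1 by 4 -> R1=(0,4,0,0) value=4
Op 3: inc R0 by 1 -> R0=(1,0,0,0) value=1
Op 4: merge R1<->R2 -> R1=(0,4,0,0) R2=(0,4,0,0)
Op 5: inc R2 by 5 -> R2=(0,4,5,0) value=9
Op 6: inc R2 by 1 -> R2=(0,4,6,0) value=10
Op 7: merge R1<->R0 -> R1=(1,4,0,0) R0=(1,4,0,0)
Op 8: inc R2 by 1 -> R2=(0,4,7,0) value=11

Answer: 0 0 0 0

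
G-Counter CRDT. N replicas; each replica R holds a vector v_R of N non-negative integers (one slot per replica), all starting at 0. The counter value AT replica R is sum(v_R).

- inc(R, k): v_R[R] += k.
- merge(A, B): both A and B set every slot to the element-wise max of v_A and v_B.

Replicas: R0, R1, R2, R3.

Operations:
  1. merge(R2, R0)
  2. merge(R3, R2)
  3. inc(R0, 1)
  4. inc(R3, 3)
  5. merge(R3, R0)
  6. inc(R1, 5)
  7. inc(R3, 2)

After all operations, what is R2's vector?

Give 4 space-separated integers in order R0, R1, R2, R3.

Answer: 0 0 0 0

Derivation:
Op 1: merge R2<->R0 -> R2=(0,0,0,0) R0=(0,0,0,0)
Op 2: merge R3<->R2 -> R3=(0,0,0,0) R2=(0,0,0,0)
Op 3: inc R0 by 1 -> R0=(1,0,0,0) value=1
Op 4: inc R3 by 3 -> R3=(0,0,0,3) value=3
Op 5: merge R3<->R0 -> R3=(1,0,0,3) R0=(1,0,0,3)
Op 6: inc R1 by 5 -> R1=(0,5,0,0) value=5
Op 7: inc R3 by 2 -> R3=(1,0,0,5) value=6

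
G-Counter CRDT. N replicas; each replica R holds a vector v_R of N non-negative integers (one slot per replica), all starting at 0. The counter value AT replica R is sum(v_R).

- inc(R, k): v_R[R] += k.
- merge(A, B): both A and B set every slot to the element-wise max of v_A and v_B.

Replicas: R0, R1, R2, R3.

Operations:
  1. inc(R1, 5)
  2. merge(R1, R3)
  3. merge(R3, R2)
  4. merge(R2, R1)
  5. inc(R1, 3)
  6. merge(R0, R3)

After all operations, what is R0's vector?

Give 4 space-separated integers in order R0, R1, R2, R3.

Op 1: inc R1 by 5 -> R1=(0,5,0,0) value=5
Op 2: merge R1<->R3 -> R1=(0,5,0,0) R3=(0,5,0,0)
Op 3: merge R3<->R2 -> R3=(0,5,0,0) R2=(0,5,0,0)
Op 4: merge R2<->R1 -> R2=(0,5,0,0) R1=(0,5,0,0)
Op 5: inc R1 by 3 -> R1=(0,8,0,0) value=8
Op 6: merge R0<->R3 -> R0=(0,5,0,0) R3=(0,5,0,0)

Answer: 0 5 0 0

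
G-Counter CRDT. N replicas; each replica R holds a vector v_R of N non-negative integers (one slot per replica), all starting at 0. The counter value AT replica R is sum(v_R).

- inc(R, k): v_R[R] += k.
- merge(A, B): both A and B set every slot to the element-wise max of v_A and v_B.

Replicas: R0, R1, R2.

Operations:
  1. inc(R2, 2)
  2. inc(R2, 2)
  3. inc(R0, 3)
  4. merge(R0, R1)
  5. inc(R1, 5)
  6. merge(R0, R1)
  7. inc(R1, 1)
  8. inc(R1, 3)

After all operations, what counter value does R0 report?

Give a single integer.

Op 1: inc R2 by 2 -> R2=(0,0,2) value=2
Op 2: inc R2 by 2 -> R2=(0,0,4) value=4
Op 3: inc R0 by 3 -> R0=(3,0,0) value=3
Op 4: merge R0<->R1 -> R0=(3,0,0) R1=(3,0,0)
Op 5: inc R1 by 5 -> R1=(3,5,0) value=8
Op 6: merge R0<->R1 -> R0=(3,5,0) R1=(3,5,0)
Op 7: inc R1 by 1 -> R1=(3,6,0) value=9
Op 8: inc R1 by 3 -> R1=(3,9,0) value=12

Answer: 8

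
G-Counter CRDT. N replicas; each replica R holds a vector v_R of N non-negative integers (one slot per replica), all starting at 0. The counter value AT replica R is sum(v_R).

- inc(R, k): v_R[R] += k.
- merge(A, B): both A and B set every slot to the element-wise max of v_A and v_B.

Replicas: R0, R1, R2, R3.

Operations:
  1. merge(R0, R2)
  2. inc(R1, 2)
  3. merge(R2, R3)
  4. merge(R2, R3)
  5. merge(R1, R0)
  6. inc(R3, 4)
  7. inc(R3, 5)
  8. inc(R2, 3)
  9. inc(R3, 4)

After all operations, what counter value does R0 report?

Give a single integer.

Op 1: merge R0<->R2 -> R0=(0,0,0,0) R2=(0,0,0,0)
Op 2: inc R1 by 2 -> R1=(0,2,0,0) value=2
Op 3: merge R2<->R3 -> R2=(0,0,0,0) R3=(0,0,0,0)
Op 4: merge R2<->R3 -> R2=(0,0,0,0) R3=(0,0,0,0)
Op 5: merge R1<->R0 -> R1=(0,2,0,0) R0=(0,2,0,0)
Op 6: inc R3 by 4 -> R3=(0,0,0,4) value=4
Op 7: inc R3 by 5 -> R3=(0,0,0,9) value=9
Op 8: inc R2 by 3 -> R2=(0,0,3,0) value=3
Op 9: inc R3 by 4 -> R3=(0,0,0,13) value=13

Answer: 2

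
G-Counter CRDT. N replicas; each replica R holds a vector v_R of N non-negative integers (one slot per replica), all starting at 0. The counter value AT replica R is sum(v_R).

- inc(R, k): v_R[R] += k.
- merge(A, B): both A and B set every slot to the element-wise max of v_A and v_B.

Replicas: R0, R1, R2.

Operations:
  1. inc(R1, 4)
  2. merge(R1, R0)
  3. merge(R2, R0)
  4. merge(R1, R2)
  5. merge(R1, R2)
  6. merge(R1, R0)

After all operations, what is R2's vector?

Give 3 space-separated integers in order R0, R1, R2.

Op 1: inc R1 by 4 -> R1=(0,4,0) value=4
Op 2: merge R1<->R0 -> R1=(0,4,0) R0=(0,4,0)
Op 3: merge R2<->R0 -> R2=(0,4,0) R0=(0,4,0)
Op 4: merge R1<->R2 -> R1=(0,4,0) R2=(0,4,0)
Op 5: merge R1<->R2 -> R1=(0,4,0) R2=(0,4,0)
Op 6: merge R1<->R0 -> R1=(0,4,0) R0=(0,4,0)

Answer: 0 4 0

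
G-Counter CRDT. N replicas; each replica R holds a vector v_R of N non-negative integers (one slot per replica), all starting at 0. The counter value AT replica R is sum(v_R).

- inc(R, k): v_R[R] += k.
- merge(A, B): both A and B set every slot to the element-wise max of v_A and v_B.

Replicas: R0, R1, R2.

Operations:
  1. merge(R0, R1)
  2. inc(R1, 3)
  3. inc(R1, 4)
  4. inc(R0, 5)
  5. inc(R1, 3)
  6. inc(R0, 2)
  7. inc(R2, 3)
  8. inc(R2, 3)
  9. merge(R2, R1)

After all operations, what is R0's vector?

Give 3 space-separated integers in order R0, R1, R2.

Op 1: merge R0<->R1 -> R0=(0,0,0) R1=(0,0,0)
Op 2: inc R1 by 3 -> R1=(0,3,0) value=3
Op 3: inc R1 by 4 -> R1=(0,7,0) value=7
Op 4: inc R0 by 5 -> R0=(5,0,0) value=5
Op 5: inc R1 by 3 -> R1=(0,10,0) value=10
Op 6: inc R0 by 2 -> R0=(7,0,0) value=7
Op 7: inc R2 by 3 -> R2=(0,0,3) value=3
Op 8: inc R2 by 3 -> R2=(0,0,6) value=6
Op 9: merge R2<->R1 -> R2=(0,10,6) R1=(0,10,6)

Answer: 7 0 0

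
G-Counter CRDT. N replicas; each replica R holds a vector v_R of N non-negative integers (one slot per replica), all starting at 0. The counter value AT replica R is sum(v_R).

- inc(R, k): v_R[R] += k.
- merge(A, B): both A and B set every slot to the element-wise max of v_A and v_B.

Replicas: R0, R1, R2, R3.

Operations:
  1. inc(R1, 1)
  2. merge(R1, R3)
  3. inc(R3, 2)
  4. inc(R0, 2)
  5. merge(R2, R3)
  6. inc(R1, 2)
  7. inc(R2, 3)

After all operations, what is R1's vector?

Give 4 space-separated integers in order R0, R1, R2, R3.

Op 1: inc R1 by 1 -> R1=(0,1,0,0) value=1
Op 2: merge R1<->R3 -> R1=(0,1,0,0) R3=(0,1,0,0)
Op 3: inc R3 by 2 -> R3=(0,1,0,2) value=3
Op 4: inc R0 by 2 -> R0=(2,0,0,0) value=2
Op 5: merge R2<->R3 -> R2=(0,1,0,2) R3=(0,1,0,2)
Op 6: inc R1 by 2 -> R1=(0,3,0,0) value=3
Op 7: inc R2 by 3 -> R2=(0,1,3,2) value=6

Answer: 0 3 0 0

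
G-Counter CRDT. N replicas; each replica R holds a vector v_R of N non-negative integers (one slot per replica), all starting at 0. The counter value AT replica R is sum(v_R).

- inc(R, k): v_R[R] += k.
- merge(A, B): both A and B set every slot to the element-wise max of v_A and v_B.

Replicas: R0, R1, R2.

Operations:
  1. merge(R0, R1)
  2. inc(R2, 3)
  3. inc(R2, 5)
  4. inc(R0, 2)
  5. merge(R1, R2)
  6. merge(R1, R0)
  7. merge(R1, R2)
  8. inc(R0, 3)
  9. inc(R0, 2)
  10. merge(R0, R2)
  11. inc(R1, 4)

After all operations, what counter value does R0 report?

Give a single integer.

Answer: 15

Derivation:
Op 1: merge R0<->R1 -> R0=(0,0,0) R1=(0,0,0)
Op 2: inc R2 by 3 -> R2=(0,0,3) value=3
Op 3: inc R2 by 5 -> R2=(0,0,8) value=8
Op 4: inc R0 by 2 -> R0=(2,0,0) value=2
Op 5: merge R1<->R2 -> R1=(0,0,8) R2=(0,0,8)
Op 6: merge R1<->R0 -> R1=(2,0,8) R0=(2,0,8)
Op 7: merge R1<->R2 -> R1=(2,0,8) R2=(2,0,8)
Op 8: inc R0 by 3 -> R0=(5,0,8) value=13
Op 9: inc R0 by 2 -> R0=(7,0,8) value=15
Op 10: merge R0<->R2 -> R0=(7,0,8) R2=(7,0,8)
Op 11: inc R1 by 4 -> R1=(2,4,8) value=14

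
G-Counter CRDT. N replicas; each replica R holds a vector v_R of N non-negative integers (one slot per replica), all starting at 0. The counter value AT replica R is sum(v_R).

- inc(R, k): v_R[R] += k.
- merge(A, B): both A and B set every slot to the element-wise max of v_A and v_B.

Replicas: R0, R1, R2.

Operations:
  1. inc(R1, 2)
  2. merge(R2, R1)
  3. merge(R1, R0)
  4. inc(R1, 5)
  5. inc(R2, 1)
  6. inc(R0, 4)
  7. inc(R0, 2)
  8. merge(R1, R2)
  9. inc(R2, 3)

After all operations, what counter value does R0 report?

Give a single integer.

Answer: 8

Derivation:
Op 1: inc R1 by 2 -> R1=(0,2,0) value=2
Op 2: merge R2<->R1 -> R2=(0,2,0) R1=(0,2,0)
Op 3: merge R1<->R0 -> R1=(0,2,0) R0=(0,2,0)
Op 4: inc R1 by 5 -> R1=(0,7,0) value=7
Op 5: inc R2 by 1 -> R2=(0,2,1) value=3
Op 6: inc R0 by 4 -> R0=(4,2,0) value=6
Op 7: inc R0 by 2 -> R0=(6,2,0) value=8
Op 8: merge R1<->R2 -> R1=(0,7,1) R2=(0,7,1)
Op 9: inc R2 by 3 -> R2=(0,7,4) value=11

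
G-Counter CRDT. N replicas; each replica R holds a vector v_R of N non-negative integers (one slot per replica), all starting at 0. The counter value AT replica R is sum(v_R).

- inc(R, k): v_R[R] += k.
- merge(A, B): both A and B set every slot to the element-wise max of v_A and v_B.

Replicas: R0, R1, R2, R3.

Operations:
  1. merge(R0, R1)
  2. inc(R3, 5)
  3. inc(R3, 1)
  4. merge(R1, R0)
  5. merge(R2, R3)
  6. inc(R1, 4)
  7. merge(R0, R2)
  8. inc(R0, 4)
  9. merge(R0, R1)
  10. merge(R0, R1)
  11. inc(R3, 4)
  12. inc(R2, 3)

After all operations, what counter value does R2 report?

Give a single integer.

Op 1: merge R0<->R1 -> R0=(0,0,0,0) R1=(0,0,0,0)
Op 2: inc R3 by 5 -> R3=(0,0,0,5) value=5
Op 3: inc R3 by 1 -> R3=(0,0,0,6) value=6
Op 4: merge R1<->R0 -> R1=(0,0,0,0) R0=(0,0,0,0)
Op 5: merge R2<->R3 -> R2=(0,0,0,6) R3=(0,0,0,6)
Op 6: inc R1 by 4 -> R1=(0,4,0,0) value=4
Op 7: merge R0<->R2 -> R0=(0,0,0,6) R2=(0,0,0,6)
Op 8: inc R0 by 4 -> R0=(4,0,0,6) value=10
Op 9: merge R0<->R1 -> R0=(4,4,0,6) R1=(4,4,0,6)
Op 10: merge R0<->R1 -> R0=(4,4,0,6) R1=(4,4,0,6)
Op 11: inc R3 by 4 -> R3=(0,0,0,10) value=10
Op 12: inc R2 by 3 -> R2=(0,0,3,6) value=9

Answer: 9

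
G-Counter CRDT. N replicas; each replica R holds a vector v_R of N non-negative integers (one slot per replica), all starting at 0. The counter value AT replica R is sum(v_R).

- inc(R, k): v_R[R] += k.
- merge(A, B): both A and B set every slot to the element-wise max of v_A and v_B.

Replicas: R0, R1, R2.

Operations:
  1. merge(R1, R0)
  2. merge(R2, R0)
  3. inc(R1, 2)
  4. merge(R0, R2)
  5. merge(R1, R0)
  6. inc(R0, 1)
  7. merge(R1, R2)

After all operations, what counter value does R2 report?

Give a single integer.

Op 1: merge R1<->R0 -> R1=(0,0,0) R0=(0,0,0)
Op 2: merge R2<->R0 -> R2=(0,0,0) R0=(0,0,0)
Op 3: inc R1 by 2 -> R1=(0,2,0) value=2
Op 4: merge R0<->R2 -> R0=(0,0,0) R2=(0,0,0)
Op 5: merge R1<->R0 -> R1=(0,2,0) R0=(0,2,0)
Op 6: inc R0 by 1 -> R0=(1,2,0) value=3
Op 7: merge R1<->R2 -> R1=(0,2,0) R2=(0,2,0)

Answer: 2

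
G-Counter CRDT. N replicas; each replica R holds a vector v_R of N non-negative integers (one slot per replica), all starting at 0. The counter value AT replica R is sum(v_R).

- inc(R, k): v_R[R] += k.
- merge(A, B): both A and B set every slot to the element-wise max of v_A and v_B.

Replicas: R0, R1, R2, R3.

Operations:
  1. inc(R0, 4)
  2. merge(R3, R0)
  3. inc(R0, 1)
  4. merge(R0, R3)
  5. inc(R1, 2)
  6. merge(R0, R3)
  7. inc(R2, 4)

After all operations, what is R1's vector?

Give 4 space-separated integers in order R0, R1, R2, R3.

Op 1: inc R0 by 4 -> R0=(4,0,0,0) value=4
Op 2: merge R3<->R0 -> R3=(4,0,0,0) R0=(4,0,0,0)
Op 3: inc R0 by 1 -> R0=(5,0,0,0) value=5
Op 4: merge R0<->R3 -> R0=(5,0,0,0) R3=(5,0,0,0)
Op 5: inc R1 by 2 -> R1=(0,2,0,0) value=2
Op 6: merge R0<->R3 -> R0=(5,0,0,0) R3=(5,0,0,0)
Op 7: inc R2 by 4 -> R2=(0,0,4,0) value=4

Answer: 0 2 0 0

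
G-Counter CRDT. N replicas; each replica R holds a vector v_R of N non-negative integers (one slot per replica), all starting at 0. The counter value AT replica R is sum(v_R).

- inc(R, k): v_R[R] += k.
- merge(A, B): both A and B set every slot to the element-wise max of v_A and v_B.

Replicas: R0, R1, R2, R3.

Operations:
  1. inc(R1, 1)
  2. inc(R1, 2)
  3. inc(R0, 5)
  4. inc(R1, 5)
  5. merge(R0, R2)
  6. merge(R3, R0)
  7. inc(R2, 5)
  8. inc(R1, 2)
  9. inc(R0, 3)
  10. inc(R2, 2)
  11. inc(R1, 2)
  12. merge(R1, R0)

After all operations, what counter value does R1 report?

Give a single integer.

Op 1: inc R1 by 1 -> R1=(0,1,0,0) value=1
Op 2: inc R1 by 2 -> R1=(0,3,0,0) value=3
Op 3: inc R0 by 5 -> R0=(5,0,0,0) value=5
Op 4: inc R1 by 5 -> R1=(0,8,0,0) value=8
Op 5: merge R0<->R2 -> R0=(5,0,0,0) R2=(5,0,0,0)
Op 6: merge R3<->R0 -> R3=(5,0,0,0) R0=(5,0,0,0)
Op 7: inc R2 by 5 -> R2=(5,0,5,0) value=10
Op 8: inc R1 by 2 -> R1=(0,10,0,0) value=10
Op 9: inc R0 by 3 -> R0=(8,0,0,0) value=8
Op 10: inc R2 by 2 -> R2=(5,0,7,0) value=12
Op 11: inc R1 by 2 -> R1=(0,12,0,0) value=12
Op 12: merge R1<->R0 -> R1=(8,12,0,0) R0=(8,12,0,0)

Answer: 20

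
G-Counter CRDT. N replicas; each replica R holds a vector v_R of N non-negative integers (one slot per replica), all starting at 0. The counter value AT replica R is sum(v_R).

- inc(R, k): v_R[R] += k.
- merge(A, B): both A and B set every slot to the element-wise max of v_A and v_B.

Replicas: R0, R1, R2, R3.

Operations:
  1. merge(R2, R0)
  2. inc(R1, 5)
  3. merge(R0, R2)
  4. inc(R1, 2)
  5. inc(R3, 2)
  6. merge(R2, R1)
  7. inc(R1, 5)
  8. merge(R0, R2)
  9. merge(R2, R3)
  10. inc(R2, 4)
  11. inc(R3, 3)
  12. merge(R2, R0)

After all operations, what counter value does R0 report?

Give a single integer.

Op 1: merge R2<->R0 -> R2=(0,0,0,0) R0=(0,0,0,0)
Op 2: inc R1 by 5 -> R1=(0,5,0,0) value=5
Op 3: merge R0<->R2 -> R0=(0,0,0,0) R2=(0,0,0,0)
Op 4: inc R1 by 2 -> R1=(0,7,0,0) value=7
Op 5: inc R3 by 2 -> R3=(0,0,0,2) value=2
Op 6: merge R2<->R1 -> R2=(0,7,0,0) R1=(0,7,0,0)
Op 7: inc R1 by 5 -> R1=(0,12,0,0) value=12
Op 8: merge R0<->R2 -> R0=(0,7,0,0) R2=(0,7,0,0)
Op 9: merge R2<->R3 -> R2=(0,7,0,2) R3=(0,7,0,2)
Op 10: inc R2 by 4 -> R2=(0,7,4,2) value=13
Op 11: inc R3 by 3 -> R3=(0,7,0,5) value=12
Op 12: merge R2<->R0 -> R2=(0,7,4,2) R0=(0,7,4,2)

Answer: 13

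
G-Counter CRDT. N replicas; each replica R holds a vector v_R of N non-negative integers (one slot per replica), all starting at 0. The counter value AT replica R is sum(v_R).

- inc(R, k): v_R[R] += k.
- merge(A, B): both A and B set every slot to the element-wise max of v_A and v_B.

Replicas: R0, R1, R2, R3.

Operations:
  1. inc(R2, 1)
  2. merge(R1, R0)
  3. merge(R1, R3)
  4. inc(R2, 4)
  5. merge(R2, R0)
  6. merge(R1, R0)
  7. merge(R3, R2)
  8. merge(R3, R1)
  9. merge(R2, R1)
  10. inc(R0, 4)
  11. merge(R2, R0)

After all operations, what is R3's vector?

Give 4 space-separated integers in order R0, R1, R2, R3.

Answer: 0 0 5 0

Derivation:
Op 1: inc R2 by 1 -> R2=(0,0,1,0) value=1
Op 2: merge R1<->R0 -> R1=(0,0,0,0) R0=(0,0,0,0)
Op 3: merge R1<->R3 -> R1=(0,0,0,0) R3=(0,0,0,0)
Op 4: inc R2 by 4 -> R2=(0,0,5,0) value=5
Op 5: merge R2<->R0 -> R2=(0,0,5,0) R0=(0,0,5,0)
Op 6: merge R1<->R0 -> R1=(0,0,5,0) R0=(0,0,5,0)
Op 7: merge R3<->R2 -> R3=(0,0,5,0) R2=(0,0,5,0)
Op 8: merge R3<->R1 -> R3=(0,0,5,0) R1=(0,0,5,0)
Op 9: merge R2<->R1 -> R2=(0,0,5,0) R1=(0,0,5,0)
Op 10: inc R0 by 4 -> R0=(4,0,5,0) value=9
Op 11: merge R2<->R0 -> R2=(4,0,5,0) R0=(4,0,5,0)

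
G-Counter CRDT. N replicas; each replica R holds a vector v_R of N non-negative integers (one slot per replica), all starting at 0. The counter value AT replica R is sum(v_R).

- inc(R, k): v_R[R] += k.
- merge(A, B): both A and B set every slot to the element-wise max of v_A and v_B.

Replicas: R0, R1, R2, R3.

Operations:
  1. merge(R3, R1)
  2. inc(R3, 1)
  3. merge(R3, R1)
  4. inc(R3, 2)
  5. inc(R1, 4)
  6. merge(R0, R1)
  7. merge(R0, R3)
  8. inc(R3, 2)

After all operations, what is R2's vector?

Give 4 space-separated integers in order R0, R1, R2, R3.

Answer: 0 0 0 0

Derivation:
Op 1: merge R3<->R1 -> R3=(0,0,0,0) R1=(0,0,0,0)
Op 2: inc R3 by 1 -> R3=(0,0,0,1) value=1
Op 3: merge R3<->R1 -> R3=(0,0,0,1) R1=(0,0,0,1)
Op 4: inc R3 by 2 -> R3=(0,0,0,3) value=3
Op 5: inc R1 by 4 -> R1=(0,4,0,1) value=5
Op 6: merge R0<->R1 -> R0=(0,4,0,1) R1=(0,4,0,1)
Op 7: merge R0<->R3 -> R0=(0,4,0,3) R3=(0,4,0,3)
Op 8: inc R3 by 2 -> R3=(0,4,0,5) value=9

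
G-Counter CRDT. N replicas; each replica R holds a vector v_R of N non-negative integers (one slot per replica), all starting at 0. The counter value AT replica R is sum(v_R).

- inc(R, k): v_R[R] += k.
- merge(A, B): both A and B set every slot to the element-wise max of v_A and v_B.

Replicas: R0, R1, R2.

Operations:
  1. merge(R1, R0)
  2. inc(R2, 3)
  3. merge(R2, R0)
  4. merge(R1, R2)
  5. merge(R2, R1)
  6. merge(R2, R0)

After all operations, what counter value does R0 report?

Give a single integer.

Answer: 3

Derivation:
Op 1: merge R1<->R0 -> R1=(0,0,0) R0=(0,0,0)
Op 2: inc R2 by 3 -> R2=(0,0,3) value=3
Op 3: merge R2<->R0 -> R2=(0,0,3) R0=(0,0,3)
Op 4: merge R1<->R2 -> R1=(0,0,3) R2=(0,0,3)
Op 5: merge R2<->R1 -> R2=(0,0,3) R1=(0,0,3)
Op 6: merge R2<->R0 -> R2=(0,0,3) R0=(0,0,3)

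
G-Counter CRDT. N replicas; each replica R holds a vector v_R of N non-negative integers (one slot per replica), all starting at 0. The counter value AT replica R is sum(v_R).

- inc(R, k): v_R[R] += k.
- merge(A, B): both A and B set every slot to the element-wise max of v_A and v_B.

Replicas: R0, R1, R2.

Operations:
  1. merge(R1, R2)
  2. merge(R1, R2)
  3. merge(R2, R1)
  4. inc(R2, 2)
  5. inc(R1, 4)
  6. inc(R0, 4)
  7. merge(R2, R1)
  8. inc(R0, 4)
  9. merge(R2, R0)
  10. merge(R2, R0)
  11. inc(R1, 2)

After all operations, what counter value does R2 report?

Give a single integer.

Op 1: merge R1<->R2 -> R1=(0,0,0) R2=(0,0,0)
Op 2: merge R1<->R2 -> R1=(0,0,0) R2=(0,0,0)
Op 3: merge R2<->R1 -> R2=(0,0,0) R1=(0,0,0)
Op 4: inc R2 by 2 -> R2=(0,0,2) value=2
Op 5: inc R1 by 4 -> R1=(0,4,0) value=4
Op 6: inc R0 by 4 -> R0=(4,0,0) value=4
Op 7: merge R2<->R1 -> R2=(0,4,2) R1=(0,4,2)
Op 8: inc R0 by 4 -> R0=(8,0,0) value=8
Op 9: merge R2<->R0 -> R2=(8,4,2) R0=(8,4,2)
Op 10: merge R2<->R0 -> R2=(8,4,2) R0=(8,4,2)
Op 11: inc R1 by 2 -> R1=(0,6,2) value=8

Answer: 14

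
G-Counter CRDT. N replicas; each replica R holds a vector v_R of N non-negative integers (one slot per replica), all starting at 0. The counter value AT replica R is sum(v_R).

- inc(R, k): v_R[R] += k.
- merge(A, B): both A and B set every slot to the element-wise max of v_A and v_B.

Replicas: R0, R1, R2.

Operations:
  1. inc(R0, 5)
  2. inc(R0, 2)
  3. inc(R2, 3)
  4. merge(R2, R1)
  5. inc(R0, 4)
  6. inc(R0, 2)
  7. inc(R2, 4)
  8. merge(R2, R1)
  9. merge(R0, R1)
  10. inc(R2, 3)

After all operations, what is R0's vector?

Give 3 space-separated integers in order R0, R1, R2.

Answer: 13 0 7

Derivation:
Op 1: inc R0 by 5 -> R0=(5,0,0) value=5
Op 2: inc R0 by 2 -> R0=(7,0,0) value=7
Op 3: inc R2 by 3 -> R2=(0,0,3) value=3
Op 4: merge R2<->R1 -> R2=(0,0,3) R1=(0,0,3)
Op 5: inc R0 by 4 -> R0=(11,0,0) value=11
Op 6: inc R0 by 2 -> R0=(13,0,0) value=13
Op 7: inc R2 by 4 -> R2=(0,0,7) value=7
Op 8: merge R2<->R1 -> R2=(0,0,7) R1=(0,0,7)
Op 9: merge R0<->R1 -> R0=(13,0,7) R1=(13,0,7)
Op 10: inc R2 by 3 -> R2=(0,0,10) value=10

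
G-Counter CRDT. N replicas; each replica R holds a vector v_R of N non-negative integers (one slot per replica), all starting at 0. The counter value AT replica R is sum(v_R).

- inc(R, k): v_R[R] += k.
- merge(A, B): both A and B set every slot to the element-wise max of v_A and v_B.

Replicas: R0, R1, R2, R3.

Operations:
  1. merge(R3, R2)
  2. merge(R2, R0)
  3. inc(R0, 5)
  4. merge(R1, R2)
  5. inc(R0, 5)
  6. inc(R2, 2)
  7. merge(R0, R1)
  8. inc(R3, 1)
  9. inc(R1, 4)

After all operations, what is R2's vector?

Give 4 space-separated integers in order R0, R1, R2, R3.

Answer: 0 0 2 0

Derivation:
Op 1: merge R3<->R2 -> R3=(0,0,0,0) R2=(0,0,0,0)
Op 2: merge R2<->R0 -> R2=(0,0,0,0) R0=(0,0,0,0)
Op 3: inc R0 by 5 -> R0=(5,0,0,0) value=5
Op 4: merge R1<->R2 -> R1=(0,0,0,0) R2=(0,0,0,0)
Op 5: inc R0 by 5 -> R0=(10,0,0,0) value=10
Op 6: inc R2 by 2 -> R2=(0,0,2,0) value=2
Op 7: merge R0<->R1 -> R0=(10,0,0,0) R1=(10,0,0,0)
Op 8: inc R3 by 1 -> R3=(0,0,0,1) value=1
Op 9: inc R1 by 4 -> R1=(10,4,0,0) value=14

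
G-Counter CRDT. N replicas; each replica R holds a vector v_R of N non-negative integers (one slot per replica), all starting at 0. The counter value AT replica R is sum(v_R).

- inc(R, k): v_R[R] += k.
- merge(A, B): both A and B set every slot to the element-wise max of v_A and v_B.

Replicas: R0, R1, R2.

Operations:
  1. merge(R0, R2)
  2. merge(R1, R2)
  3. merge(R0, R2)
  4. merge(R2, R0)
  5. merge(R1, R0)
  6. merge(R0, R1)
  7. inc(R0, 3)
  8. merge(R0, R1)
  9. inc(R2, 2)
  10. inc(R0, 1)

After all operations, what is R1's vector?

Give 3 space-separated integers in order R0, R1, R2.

Answer: 3 0 0

Derivation:
Op 1: merge R0<->R2 -> R0=(0,0,0) R2=(0,0,0)
Op 2: merge R1<->R2 -> R1=(0,0,0) R2=(0,0,0)
Op 3: merge R0<->R2 -> R0=(0,0,0) R2=(0,0,0)
Op 4: merge R2<->R0 -> R2=(0,0,0) R0=(0,0,0)
Op 5: merge R1<->R0 -> R1=(0,0,0) R0=(0,0,0)
Op 6: merge R0<->R1 -> R0=(0,0,0) R1=(0,0,0)
Op 7: inc R0 by 3 -> R0=(3,0,0) value=3
Op 8: merge R0<->R1 -> R0=(3,0,0) R1=(3,0,0)
Op 9: inc R2 by 2 -> R2=(0,0,2) value=2
Op 10: inc R0 by 1 -> R0=(4,0,0) value=4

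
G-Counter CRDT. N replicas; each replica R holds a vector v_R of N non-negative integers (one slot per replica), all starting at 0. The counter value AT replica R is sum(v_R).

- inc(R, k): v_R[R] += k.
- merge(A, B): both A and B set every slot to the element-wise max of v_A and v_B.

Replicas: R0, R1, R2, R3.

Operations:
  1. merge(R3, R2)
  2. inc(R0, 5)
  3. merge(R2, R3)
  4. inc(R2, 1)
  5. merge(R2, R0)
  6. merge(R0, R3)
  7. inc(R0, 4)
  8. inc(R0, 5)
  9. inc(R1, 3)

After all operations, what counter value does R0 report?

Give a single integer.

Op 1: merge R3<->R2 -> R3=(0,0,0,0) R2=(0,0,0,0)
Op 2: inc R0 by 5 -> R0=(5,0,0,0) value=5
Op 3: merge R2<->R3 -> R2=(0,0,0,0) R3=(0,0,0,0)
Op 4: inc R2 by 1 -> R2=(0,0,1,0) value=1
Op 5: merge R2<->R0 -> R2=(5,0,1,0) R0=(5,0,1,0)
Op 6: merge R0<->R3 -> R0=(5,0,1,0) R3=(5,0,1,0)
Op 7: inc R0 by 4 -> R0=(9,0,1,0) value=10
Op 8: inc R0 by 5 -> R0=(14,0,1,0) value=15
Op 9: inc R1 by 3 -> R1=(0,3,0,0) value=3

Answer: 15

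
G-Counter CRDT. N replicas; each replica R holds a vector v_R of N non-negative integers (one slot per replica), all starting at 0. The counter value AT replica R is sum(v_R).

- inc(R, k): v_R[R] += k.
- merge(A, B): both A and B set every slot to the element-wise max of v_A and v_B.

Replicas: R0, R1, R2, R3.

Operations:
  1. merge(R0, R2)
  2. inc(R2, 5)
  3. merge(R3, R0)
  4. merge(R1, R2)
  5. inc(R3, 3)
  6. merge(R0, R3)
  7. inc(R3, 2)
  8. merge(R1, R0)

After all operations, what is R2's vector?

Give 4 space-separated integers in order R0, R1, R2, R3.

Op 1: merge R0<->R2 -> R0=(0,0,0,0) R2=(0,0,0,0)
Op 2: inc R2 by 5 -> R2=(0,0,5,0) value=5
Op 3: merge R3<->R0 -> R3=(0,0,0,0) R0=(0,0,0,0)
Op 4: merge R1<->R2 -> R1=(0,0,5,0) R2=(0,0,5,0)
Op 5: inc R3 by 3 -> R3=(0,0,0,3) value=3
Op 6: merge R0<->R3 -> R0=(0,0,0,3) R3=(0,0,0,3)
Op 7: inc R3 by 2 -> R3=(0,0,0,5) value=5
Op 8: merge R1<->R0 -> R1=(0,0,5,3) R0=(0,0,5,3)

Answer: 0 0 5 0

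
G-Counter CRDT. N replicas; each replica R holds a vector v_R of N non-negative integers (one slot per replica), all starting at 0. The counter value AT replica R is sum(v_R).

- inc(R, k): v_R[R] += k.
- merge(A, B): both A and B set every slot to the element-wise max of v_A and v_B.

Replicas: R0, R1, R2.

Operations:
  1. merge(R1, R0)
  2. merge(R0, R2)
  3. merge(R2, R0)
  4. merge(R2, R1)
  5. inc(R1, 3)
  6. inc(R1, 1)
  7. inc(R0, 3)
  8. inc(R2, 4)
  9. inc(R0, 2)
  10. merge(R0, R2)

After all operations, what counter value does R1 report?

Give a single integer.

Answer: 4

Derivation:
Op 1: merge R1<->R0 -> R1=(0,0,0) R0=(0,0,0)
Op 2: merge R0<->R2 -> R0=(0,0,0) R2=(0,0,0)
Op 3: merge R2<->R0 -> R2=(0,0,0) R0=(0,0,0)
Op 4: merge R2<->R1 -> R2=(0,0,0) R1=(0,0,0)
Op 5: inc R1 by 3 -> R1=(0,3,0) value=3
Op 6: inc R1 by 1 -> R1=(0,4,0) value=4
Op 7: inc R0 by 3 -> R0=(3,0,0) value=3
Op 8: inc R2 by 4 -> R2=(0,0,4) value=4
Op 9: inc R0 by 2 -> R0=(5,0,0) value=5
Op 10: merge R0<->R2 -> R0=(5,0,4) R2=(5,0,4)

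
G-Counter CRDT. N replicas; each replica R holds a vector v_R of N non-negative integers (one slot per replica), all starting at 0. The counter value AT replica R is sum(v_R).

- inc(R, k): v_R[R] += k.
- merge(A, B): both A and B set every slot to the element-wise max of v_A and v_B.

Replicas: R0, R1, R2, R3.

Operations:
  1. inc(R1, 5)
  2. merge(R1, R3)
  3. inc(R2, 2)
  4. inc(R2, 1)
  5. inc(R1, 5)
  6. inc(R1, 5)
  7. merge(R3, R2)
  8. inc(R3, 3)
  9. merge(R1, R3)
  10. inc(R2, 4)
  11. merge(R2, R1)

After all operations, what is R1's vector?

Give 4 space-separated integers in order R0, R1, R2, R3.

Op 1: inc R1 by 5 -> R1=(0,5,0,0) value=5
Op 2: merge R1<->R3 -> R1=(0,5,0,0) R3=(0,5,0,0)
Op 3: inc R2 by 2 -> R2=(0,0,2,0) value=2
Op 4: inc R2 by 1 -> R2=(0,0,3,0) value=3
Op 5: inc R1 by 5 -> R1=(0,10,0,0) value=10
Op 6: inc R1 by 5 -> R1=(0,15,0,0) value=15
Op 7: merge R3<->R2 -> R3=(0,5,3,0) R2=(0,5,3,0)
Op 8: inc R3 by 3 -> R3=(0,5,3,3) value=11
Op 9: merge R1<->R3 -> R1=(0,15,3,3) R3=(0,15,3,3)
Op 10: inc R2 by 4 -> R2=(0,5,7,0) value=12
Op 11: merge R2<->R1 -> R2=(0,15,7,3) R1=(0,15,7,3)

Answer: 0 15 7 3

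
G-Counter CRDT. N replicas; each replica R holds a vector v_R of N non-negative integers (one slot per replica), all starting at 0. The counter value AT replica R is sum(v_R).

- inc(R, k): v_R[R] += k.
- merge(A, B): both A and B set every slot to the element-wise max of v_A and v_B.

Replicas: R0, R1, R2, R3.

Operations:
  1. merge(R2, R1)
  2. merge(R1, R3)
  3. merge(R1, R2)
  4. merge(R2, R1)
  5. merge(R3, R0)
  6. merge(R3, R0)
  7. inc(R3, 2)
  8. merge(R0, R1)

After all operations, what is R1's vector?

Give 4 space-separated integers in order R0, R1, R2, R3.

Op 1: merge R2<->R1 -> R2=(0,0,0,0) R1=(0,0,0,0)
Op 2: merge R1<->R3 -> R1=(0,0,0,0) R3=(0,0,0,0)
Op 3: merge R1<->R2 -> R1=(0,0,0,0) R2=(0,0,0,0)
Op 4: merge R2<->R1 -> R2=(0,0,0,0) R1=(0,0,0,0)
Op 5: merge R3<->R0 -> R3=(0,0,0,0) R0=(0,0,0,0)
Op 6: merge R3<->R0 -> R3=(0,0,0,0) R0=(0,0,0,0)
Op 7: inc R3 by 2 -> R3=(0,0,0,2) value=2
Op 8: merge R0<->R1 -> R0=(0,0,0,0) R1=(0,0,0,0)

Answer: 0 0 0 0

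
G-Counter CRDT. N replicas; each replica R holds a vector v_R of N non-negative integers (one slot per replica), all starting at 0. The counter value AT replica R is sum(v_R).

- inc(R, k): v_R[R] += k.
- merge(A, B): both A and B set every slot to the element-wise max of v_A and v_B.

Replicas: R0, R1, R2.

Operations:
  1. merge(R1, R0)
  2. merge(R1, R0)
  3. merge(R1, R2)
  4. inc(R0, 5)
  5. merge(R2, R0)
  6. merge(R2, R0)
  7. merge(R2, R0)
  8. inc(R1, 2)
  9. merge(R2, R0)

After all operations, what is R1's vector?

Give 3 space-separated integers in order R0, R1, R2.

Answer: 0 2 0

Derivation:
Op 1: merge R1<->R0 -> R1=(0,0,0) R0=(0,0,0)
Op 2: merge R1<->R0 -> R1=(0,0,0) R0=(0,0,0)
Op 3: merge R1<->R2 -> R1=(0,0,0) R2=(0,0,0)
Op 4: inc R0 by 5 -> R0=(5,0,0) value=5
Op 5: merge R2<->R0 -> R2=(5,0,0) R0=(5,0,0)
Op 6: merge R2<->R0 -> R2=(5,0,0) R0=(5,0,0)
Op 7: merge R2<->R0 -> R2=(5,0,0) R0=(5,0,0)
Op 8: inc R1 by 2 -> R1=(0,2,0) value=2
Op 9: merge R2<->R0 -> R2=(5,0,0) R0=(5,0,0)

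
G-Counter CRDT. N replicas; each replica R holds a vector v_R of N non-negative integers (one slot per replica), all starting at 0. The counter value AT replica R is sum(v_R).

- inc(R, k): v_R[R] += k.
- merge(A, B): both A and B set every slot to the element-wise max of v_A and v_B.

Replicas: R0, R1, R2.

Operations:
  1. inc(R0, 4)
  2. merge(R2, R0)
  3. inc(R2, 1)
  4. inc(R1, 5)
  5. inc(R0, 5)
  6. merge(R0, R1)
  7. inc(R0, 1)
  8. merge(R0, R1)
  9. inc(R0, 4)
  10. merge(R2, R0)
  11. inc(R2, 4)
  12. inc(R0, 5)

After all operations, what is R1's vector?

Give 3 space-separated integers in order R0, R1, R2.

Answer: 10 5 0

Derivation:
Op 1: inc R0 by 4 -> R0=(4,0,0) value=4
Op 2: merge R2<->R0 -> R2=(4,0,0) R0=(4,0,0)
Op 3: inc R2 by 1 -> R2=(4,0,1) value=5
Op 4: inc R1 by 5 -> R1=(0,5,0) value=5
Op 5: inc R0 by 5 -> R0=(9,0,0) value=9
Op 6: merge R0<->R1 -> R0=(9,5,0) R1=(9,5,0)
Op 7: inc R0 by 1 -> R0=(10,5,0) value=15
Op 8: merge R0<->R1 -> R0=(10,5,0) R1=(10,5,0)
Op 9: inc R0 by 4 -> R0=(14,5,0) value=19
Op 10: merge R2<->R0 -> R2=(14,5,1) R0=(14,5,1)
Op 11: inc R2 by 4 -> R2=(14,5,5) value=24
Op 12: inc R0 by 5 -> R0=(19,5,1) value=25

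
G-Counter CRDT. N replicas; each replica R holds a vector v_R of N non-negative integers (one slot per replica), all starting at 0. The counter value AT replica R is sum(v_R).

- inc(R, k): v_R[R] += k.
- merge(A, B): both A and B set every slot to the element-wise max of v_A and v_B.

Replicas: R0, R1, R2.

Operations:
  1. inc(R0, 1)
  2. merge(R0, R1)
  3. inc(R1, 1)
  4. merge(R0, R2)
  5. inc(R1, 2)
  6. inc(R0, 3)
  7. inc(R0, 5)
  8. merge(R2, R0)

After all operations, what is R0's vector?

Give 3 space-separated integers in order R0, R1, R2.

Op 1: inc R0 by 1 -> R0=(1,0,0) value=1
Op 2: merge R0<->R1 -> R0=(1,0,0) R1=(1,0,0)
Op 3: inc R1 by 1 -> R1=(1,1,0) value=2
Op 4: merge R0<->R2 -> R0=(1,0,0) R2=(1,0,0)
Op 5: inc R1 by 2 -> R1=(1,3,0) value=4
Op 6: inc R0 by 3 -> R0=(4,0,0) value=4
Op 7: inc R0 by 5 -> R0=(9,0,0) value=9
Op 8: merge R2<->R0 -> R2=(9,0,0) R0=(9,0,0)

Answer: 9 0 0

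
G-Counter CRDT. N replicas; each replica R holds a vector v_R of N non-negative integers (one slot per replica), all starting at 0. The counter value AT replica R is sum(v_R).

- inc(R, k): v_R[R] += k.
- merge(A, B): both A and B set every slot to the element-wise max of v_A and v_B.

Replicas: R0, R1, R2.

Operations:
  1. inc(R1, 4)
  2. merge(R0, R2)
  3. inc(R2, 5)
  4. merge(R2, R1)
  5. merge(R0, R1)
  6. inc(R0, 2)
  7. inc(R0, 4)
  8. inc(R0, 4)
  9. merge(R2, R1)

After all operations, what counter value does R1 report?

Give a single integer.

Answer: 9

Derivation:
Op 1: inc R1 by 4 -> R1=(0,4,0) value=4
Op 2: merge R0<->R2 -> R0=(0,0,0) R2=(0,0,0)
Op 3: inc R2 by 5 -> R2=(0,0,5) value=5
Op 4: merge R2<->R1 -> R2=(0,4,5) R1=(0,4,5)
Op 5: merge R0<->R1 -> R0=(0,4,5) R1=(0,4,5)
Op 6: inc R0 by 2 -> R0=(2,4,5) value=11
Op 7: inc R0 by 4 -> R0=(6,4,5) value=15
Op 8: inc R0 by 4 -> R0=(10,4,5) value=19
Op 9: merge R2<->R1 -> R2=(0,4,5) R1=(0,4,5)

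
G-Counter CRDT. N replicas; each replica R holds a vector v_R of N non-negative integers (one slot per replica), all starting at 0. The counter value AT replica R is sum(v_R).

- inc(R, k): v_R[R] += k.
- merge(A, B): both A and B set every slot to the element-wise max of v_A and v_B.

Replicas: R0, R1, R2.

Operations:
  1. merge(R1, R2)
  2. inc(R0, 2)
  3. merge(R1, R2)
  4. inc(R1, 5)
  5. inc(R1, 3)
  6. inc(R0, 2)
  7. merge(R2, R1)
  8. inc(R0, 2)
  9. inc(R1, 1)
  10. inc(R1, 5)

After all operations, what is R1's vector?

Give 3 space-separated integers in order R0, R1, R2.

Op 1: merge R1<->R2 -> R1=(0,0,0) R2=(0,0,0)
Op 2: inc R0 by 2 -> R0=(2,0,0) value=2
Op 3: merge R1<->R2 -> R1=(0,0,0) R2=(0,0,0)
Op 4: inc R1 by 5 -> R1=(0,5,0) value=5
Op 5: inc R1 by 3 -> R1=(0,8,0) value=8
Op 6: inc R0 by 2 -> R0=(4,0,0) value=4
Op 7: merge R2<->R1 -> R2=(0,8,0) R1=(0,8,0)
Op 8: inc R0 by 2 -> R0=(6,0,0) value=6
Op 9: inc R1 by 1 -> R1=(0,9,0) value=9
Op 10: inc R1 by 5 -> R1=(0,14,0) value=14

Answer: 0 14 0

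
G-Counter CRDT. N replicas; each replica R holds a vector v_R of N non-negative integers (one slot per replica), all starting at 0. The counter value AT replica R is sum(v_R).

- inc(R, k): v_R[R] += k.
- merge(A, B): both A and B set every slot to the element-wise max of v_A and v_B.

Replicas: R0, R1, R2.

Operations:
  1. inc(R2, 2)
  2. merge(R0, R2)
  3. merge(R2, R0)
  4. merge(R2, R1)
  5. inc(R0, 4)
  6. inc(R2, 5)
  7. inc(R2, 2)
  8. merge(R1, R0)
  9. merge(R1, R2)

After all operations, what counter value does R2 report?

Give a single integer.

Op 1: inc R2 by 2 -> R2=(0,0,2) value=2
Op 2: merge R0<->R2 -> R0=(0,0,2) R2=(0,0,2)
Op 3: merge R2<->R0 -> R2=(0,0,2) R0=(0,0,2)
Op 4: merge R2<->R1 -> R2=(0,0,2) R1=(0,0,2)
Op 5: inc R0 by 4 -> R0=(4,0,2) value=6
Op 6: inc R2 by 5 -> R2=(0,0,7) value=7
Op 7: inc R2 by 2 -> R2=(0,0,9) value=9
Op 8: merge R1<->R0 -> R1=(4,0,2) R0=(4,0,2)
Op 9: merge R1<->R2 -> R1=(4,0,9) R2=(4,0,9)

Answer: 13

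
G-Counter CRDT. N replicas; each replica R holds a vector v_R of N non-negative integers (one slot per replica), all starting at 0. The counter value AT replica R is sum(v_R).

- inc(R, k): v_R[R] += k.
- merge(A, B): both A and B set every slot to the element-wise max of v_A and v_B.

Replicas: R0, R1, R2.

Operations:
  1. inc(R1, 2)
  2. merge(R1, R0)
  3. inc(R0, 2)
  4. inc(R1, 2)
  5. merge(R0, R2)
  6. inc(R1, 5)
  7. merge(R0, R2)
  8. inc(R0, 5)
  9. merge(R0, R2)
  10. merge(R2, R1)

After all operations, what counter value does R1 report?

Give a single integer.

Answer: 16

Derivation:
Op 1: inc R1 by 2 -> R1=(0,2,0) value=2
Op 2: merge R1<->R0 -> R1=(0,2,0) R0=(0,2,0)
Op 3: inc R0 by 2 -> R0=(2,2,0) value=4
Op 4: inc R1 by 2 -> R1=(0,4,0) value=4
Op 5: merge R0<->R2 -> R0=(2,2,0) R2=(2,2,0)
Op 6: inc R1 by 5 -> R1=(0,9,0) value=9
Op 7: merge R0<->R2 -> R0=(2,2,0) R2=(2,2,0)
Op 8: inc R0 by 5 -> R0=(7,2,0) value=9
Op 9: merge R0<->R2 -> R0=(7,2,0) R2=(7,2,0)
Op 10: merge R2<->R1 -> R2=(7,9,0) R1=(7,9,0)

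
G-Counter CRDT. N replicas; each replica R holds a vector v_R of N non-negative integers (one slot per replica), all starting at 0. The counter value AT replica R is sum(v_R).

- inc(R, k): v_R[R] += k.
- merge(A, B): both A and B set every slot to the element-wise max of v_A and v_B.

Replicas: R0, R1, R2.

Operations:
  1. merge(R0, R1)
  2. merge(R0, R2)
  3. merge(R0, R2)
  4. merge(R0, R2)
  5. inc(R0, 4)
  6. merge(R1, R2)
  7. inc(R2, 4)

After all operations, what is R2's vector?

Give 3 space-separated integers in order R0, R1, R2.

Op 1: merge R0<->R1 -> R0=(0,0,0) R1=(0,0,0)
Op 2: merge R0<->R2 -> R0=(0,0,0) R2=(0,0,0)
Op 3: merge R0<->R2 -> R0=(0,0,0) R2=(0,0,0)
Op 4: merge R0<->R2 -> R0=(0,0,0) R2=(0,0,0)
Op 5: inc R0 by 4 -> R0=(4,0,0) value=4
Op 6: merge R1<->R2 -> R1=(0,0,0) R2=(0,0,0)
Op 7: inc R2 by 4 -> R2=(0,0,4) value=4

Answer: 0 0 4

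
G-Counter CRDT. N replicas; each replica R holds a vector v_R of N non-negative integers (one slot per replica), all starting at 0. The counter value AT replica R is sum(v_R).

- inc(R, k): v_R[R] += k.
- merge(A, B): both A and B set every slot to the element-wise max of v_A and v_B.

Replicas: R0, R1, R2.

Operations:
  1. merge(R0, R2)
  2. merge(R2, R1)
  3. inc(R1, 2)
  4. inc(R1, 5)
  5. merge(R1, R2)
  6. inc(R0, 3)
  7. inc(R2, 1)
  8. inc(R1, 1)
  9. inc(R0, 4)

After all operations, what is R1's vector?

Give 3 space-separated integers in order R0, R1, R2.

Op 1: merge R0<->R2 -> R0=(0,0,0) R2=(0,0,0)
Op 2: merge R2<->R1 -> R2=(0,0,0) R1=(0,0,0)
Op 3: inc R1 by 2 -> R1=(0,2,0) value=2
Op 4: inc R1 by 5 -> R1=(0,7,0) value=7
Op 5: merge R1<->R2 -> R1=(0,7,0) R2=(0,7,0)
Op 6: inc R0 by 3 -> R0=(3,0,0) value=3
Op 7: inc R2 by 1 -> R2=(0,7,1) value=8
Op 8: inc R1 by 1 -> R1=(0,8,0) value=8
Op 9: inc R0 by 4 -> R0=(7,0,0) value=7

Answer: 0 8 0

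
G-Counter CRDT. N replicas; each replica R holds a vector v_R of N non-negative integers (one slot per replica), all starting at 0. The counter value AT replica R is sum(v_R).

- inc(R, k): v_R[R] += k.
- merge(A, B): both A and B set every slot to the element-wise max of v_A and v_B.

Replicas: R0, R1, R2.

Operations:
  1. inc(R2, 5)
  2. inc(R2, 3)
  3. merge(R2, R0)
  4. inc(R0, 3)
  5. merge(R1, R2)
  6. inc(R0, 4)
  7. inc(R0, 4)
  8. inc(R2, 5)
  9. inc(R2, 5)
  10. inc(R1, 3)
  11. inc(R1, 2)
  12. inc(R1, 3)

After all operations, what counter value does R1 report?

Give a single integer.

Op 1: inc R2 by 5 -> R2=(0,0,5) value=5
Op 2: inc R2 by 3 -> R2=(0,0,8) value=8
Op 3: merge R2<->R0 -> R2=(0,0,8) R0=(0,0,8)
Op 4: inc R0 by 3 -> R0=(3,0,8) value=11
Op 5: merge R1<->R2 -> R1=(0,0,8) R2=(0,0,8)
Op 6: inc R0 by 4 -> R0=(7,0,8) value=15
Op 7: inc R0 by 4 -> R0=(11,0,8) value=19
Op 8: inc R2 by 5 -> R2=(0,0,13) value=13
Op 9: inc R2 by 5 -> R2=(0,0,18) value=18
Op 10: inc R1 by 3 -> R1=(0,3,8) value=11
Op 11: inc R1 by 2 -> R1=(0,5,8) value=13
Op 12: inc R1 by 3 -> R1=(0,8,8) value=16

Answer: 16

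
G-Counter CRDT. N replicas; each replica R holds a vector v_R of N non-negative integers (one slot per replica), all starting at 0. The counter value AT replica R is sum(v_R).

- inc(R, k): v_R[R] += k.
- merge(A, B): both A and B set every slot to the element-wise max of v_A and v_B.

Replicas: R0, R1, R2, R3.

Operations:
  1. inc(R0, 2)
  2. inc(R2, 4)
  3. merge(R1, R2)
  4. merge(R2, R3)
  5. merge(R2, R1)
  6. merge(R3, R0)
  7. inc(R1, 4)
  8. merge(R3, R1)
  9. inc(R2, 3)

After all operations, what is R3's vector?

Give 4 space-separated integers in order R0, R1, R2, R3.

Op 1: inc R0 by 2 -> R0=(2,0,0,0) value=2
Op 2: inc R2 by 4 -> R2=(0,0,4,0) value=4
Op 3: merge R1<->R2 -> R1=(0,0,4,0) R2=(0,0,4,0)
Op 4: merge R2<->R3 -> R2=(0,0,4,0) R3=(0,0,4,0)
Op 5: merge R2<->R1 -> R2=(0,0,4,0) R1=(0,0,4,0)
Op 6: merge R3<->R0 -> R3=(2,0,4,0) R0=(2,0,4,0)
Op 7: inc R1 by 4 -> R1=(0,4,4,0) value=8
Op 8: merge R3<->R1 -> R3=(2,4,4,0) R1=(2,4,4,0)
Op 9: inc R2 by 3 -> R2=(0,0,7,0) value=7

Answer: 2 4 4 0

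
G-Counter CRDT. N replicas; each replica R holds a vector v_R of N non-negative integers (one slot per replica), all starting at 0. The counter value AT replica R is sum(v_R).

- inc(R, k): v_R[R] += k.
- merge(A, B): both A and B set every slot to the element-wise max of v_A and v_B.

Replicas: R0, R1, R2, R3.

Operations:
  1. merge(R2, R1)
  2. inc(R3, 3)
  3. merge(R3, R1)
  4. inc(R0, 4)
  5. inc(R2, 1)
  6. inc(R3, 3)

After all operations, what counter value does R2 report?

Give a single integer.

Op 1: merge R2<->R1 -> R2=(0,0,0,0) R1=(0,0,0,0)
Op 2: inc R3 by 3 -> R3=(0,0,0,3) value=3
Op 3: merge R3<->R1 -> R3=(0,0,0,3) R1=(0,0,0,3)
Op 4: inc R0 by 4 -> R0=(4,0,0,0) value=4
Op 5: inc R2 by 1 -> R2=(0,0,1,0) value=1
Op 6: inc R3 by 3 -> R3=(0,0,0,6) value=6

Answer: 1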